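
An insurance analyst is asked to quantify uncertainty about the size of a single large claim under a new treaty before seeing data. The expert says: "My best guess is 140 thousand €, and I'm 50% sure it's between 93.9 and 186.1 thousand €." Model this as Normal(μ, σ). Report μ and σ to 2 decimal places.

μ = 140.00, σ = 68.35

A symmetric 50% interval runs μ ± z·σ with z = 0.6745.
Half-width = 46.1, so σ = 46.1/0.6745 = 68.35.
μ is the stated best guess, 140.00.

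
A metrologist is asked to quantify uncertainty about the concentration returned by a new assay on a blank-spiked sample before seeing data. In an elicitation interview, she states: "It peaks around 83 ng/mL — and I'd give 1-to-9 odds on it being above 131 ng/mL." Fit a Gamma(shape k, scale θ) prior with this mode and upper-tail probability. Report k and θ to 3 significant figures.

Gamma(k,θ) with k>1 has mode (k−1)θ, so θ = 83/(k−1).
Need P(X < 131) = 0.9 with θ tied to k this way. Start at k = 2, θ = 83: P(X<131) ≈ 0.468.
Too low — raise k to concentrate. Iterating converges to k ≈ 10.
Then θ = 83/(10−1) ≈ 9.22.

k ≈ 10, θ ≈ 9.22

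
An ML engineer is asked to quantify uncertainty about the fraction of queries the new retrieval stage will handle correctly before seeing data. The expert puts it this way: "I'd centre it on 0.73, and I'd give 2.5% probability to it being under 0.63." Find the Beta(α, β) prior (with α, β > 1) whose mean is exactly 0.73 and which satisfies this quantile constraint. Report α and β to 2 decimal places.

α ≈ 60.40, β ≈ 22.34

With mean 0.73 fixed, write α = 0.73s, β = 0.27s where s = α+β.
Need P(θ < 0.63) = 0.025 under Beta(0.73s, 0.27s). Normal approximation: (q−m)/√(m(1−m)/s) ≈ z_{0.025} = -1.96, so s ≈ 0.73·0.27·(-1.96)²/(0.63−0.73)² = 75.7.
At s = 75.7: P(θ<0.63) ≈ 0.030. Adjusting to match 0.025 gives s ≈ 82.74.
So α = 0.73·82.74 ≈ 60.40, β = 0.27·82.74 ≈ 22.34.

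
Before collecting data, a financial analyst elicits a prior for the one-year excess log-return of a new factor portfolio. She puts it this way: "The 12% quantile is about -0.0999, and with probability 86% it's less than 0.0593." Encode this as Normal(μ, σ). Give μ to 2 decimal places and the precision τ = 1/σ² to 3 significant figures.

μ = -0.02, τ = 201

For Normal(μ,σ), the p-quantile is μ + z_p·σ. Here z_{0.12} = -1.175, z_{0.86} = 1.08.
So -0.0999 = μ − 1.175σ and 0.0593 = μ + 1.08σ.
Subtracting: σ = (0.0593 − -0.0999)/(1.08 − (-1.175)) = 0.07.
Then μ = -0.0999 − (-1.175)·0.07 = -0.02.
Precision τ = 1/σ² = 1/0.07059² = 201.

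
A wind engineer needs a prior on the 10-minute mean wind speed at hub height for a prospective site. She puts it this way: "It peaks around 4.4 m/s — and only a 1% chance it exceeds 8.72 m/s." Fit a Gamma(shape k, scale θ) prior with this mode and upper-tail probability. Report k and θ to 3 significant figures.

k ≈ 11.5, θ ≈ 0.418

Gamma(k,θ) with k>1 has mode (k−1)θ, so θ = 4.4/(k−1).
Need P(X < 8.72) = 0.99 with θ tied to k this way. Start at k = 2, θ = 4.4: P(X<8.72) ≈ 0.589.
Too low — raise k to concentrate. Iterating converges to k ≈ 11.5.
Then θ = 4.4/(11.5−1) ≈ 0.418.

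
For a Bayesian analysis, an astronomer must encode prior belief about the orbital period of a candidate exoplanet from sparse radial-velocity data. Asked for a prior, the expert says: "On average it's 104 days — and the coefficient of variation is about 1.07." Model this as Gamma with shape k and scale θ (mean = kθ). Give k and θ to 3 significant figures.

k ≈ 0.873, θ ≈ 119

For Gamma(k, scale θ): mean = kθ, variance = kθ², so CV = 1/√k.
CV = 1.07, hence k = 1/CV² = 0.873.
Then θ = mean/k = 104/0.873 = 119.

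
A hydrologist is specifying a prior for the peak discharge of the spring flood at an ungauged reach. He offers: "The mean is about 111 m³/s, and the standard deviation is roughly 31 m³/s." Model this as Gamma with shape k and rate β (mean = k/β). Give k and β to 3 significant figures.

For Gamma(k, rate β): mean = k/β, variance = k/β², so CV = 1/√k.
CV = SD/mean = 31/111 = 0.2793, hence k = 1/CV² = 12.8.
Then β = k/mean = 12.8/111 = 0.116.

k ≈ 12.8, β ≈ 0.116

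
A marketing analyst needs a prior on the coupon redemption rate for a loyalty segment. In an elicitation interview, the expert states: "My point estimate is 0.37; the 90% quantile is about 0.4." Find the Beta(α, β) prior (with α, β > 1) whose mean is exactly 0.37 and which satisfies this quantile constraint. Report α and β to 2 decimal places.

With mean 0.37 fixed, write α = 0.37s, β = 0.63s where s = α+β.
Need P(θ < 0.4) = 0.9 under Beta(0.37s, 0.63s). Normal approximation: (q−m)/√(m(1−m)/s) ≈ z_{0.9} = 1.28, so s ≈ 0.37·0.63·(1.28)²/(0.4−0.37)² = 425.4.
At s = 425.4: P(θ<0.4) ≈ 0.899. Adjusting to match 0.9 gives s ≈ 428.69.
So α = 0.37·428.69 ≈ 158.61, β = 0.63·428.69 ≈ 270.07.

α ≈ 158.61, β ≈ 270.07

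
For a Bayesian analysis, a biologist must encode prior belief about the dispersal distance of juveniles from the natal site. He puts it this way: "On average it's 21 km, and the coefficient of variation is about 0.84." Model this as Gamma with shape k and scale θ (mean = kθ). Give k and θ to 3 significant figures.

k ≈ 1.42, θ ≈ 14.8

For Gamma(k, scale θ): mean = kθ, variance = kθ², so CV = 1/√k.
CV = 0.84, hence k = 1/CV² = 1.42.
Then θ = mean/k = 21/1.42 = 14.8.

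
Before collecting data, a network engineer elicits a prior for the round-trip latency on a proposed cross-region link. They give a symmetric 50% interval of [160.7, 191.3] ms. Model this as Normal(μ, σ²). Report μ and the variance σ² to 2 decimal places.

μ = 176.00, σ² = 514.56

A symmetric 50% interval runs μ ± z·σ with z = 0.6745.
Half-width = 15.3, so σ = 15.3/0.6745 = 22.684 and σ² = 514.56.
μ is the interval midpoint, 176.00.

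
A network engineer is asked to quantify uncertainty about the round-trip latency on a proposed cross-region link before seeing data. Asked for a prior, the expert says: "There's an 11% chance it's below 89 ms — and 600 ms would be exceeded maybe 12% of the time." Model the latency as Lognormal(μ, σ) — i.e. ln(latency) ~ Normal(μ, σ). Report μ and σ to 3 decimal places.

μ ≈ 5.463, σ ≈ 0.795

If T ~ Lognormal(μ,σ) then ln T ~ Normal(μ,σ), so the p-quantile of ln T is μ + z_p·σ.
ln(89) = 4.489 and ln(600) = 6.397; z_{0.11} = -1.227, z_{0.88} = 1.175.
σ = (6.397 − 4.489)/(1.175 − (-1.227)) = 0.795.
μ = 4.489 − (-1.227)·0.795 = 5.463.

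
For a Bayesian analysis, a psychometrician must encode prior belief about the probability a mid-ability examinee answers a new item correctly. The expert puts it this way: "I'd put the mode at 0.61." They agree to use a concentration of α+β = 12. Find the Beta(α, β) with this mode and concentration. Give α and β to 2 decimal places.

For α,β > 1 the Beta mode is (α−1)/(α+β−2). With α+β = 12, the mode is (α−1)/10.
Set (α−1)/10 = 0.61 → α = 1 + 0.61·10 = 7.10.
β = 12 − α = 4.90.

α = 7.10, β = 4.90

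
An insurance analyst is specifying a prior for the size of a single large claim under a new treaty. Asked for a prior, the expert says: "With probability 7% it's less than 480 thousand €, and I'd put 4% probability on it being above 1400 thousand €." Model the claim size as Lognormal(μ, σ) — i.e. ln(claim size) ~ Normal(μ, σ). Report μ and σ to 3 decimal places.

If T ~ Lognormal(μ,σ) then ln T ~ Normal(μ,σ), so the p-quantile of ln T is μ + z_p·σ.
ln(480) = 6.174 and ln(1400) = 7.244; z_{0.07} = -1.476, z_{0.96} = 1.751.
σ = (7.244 − 6.174)/(1.751 − (-1.476)) = 0.332.
μ = 6.174 − (-1.476)·0.332 = 6.663.

μ ≈ 6.663, σ ≈ 0.332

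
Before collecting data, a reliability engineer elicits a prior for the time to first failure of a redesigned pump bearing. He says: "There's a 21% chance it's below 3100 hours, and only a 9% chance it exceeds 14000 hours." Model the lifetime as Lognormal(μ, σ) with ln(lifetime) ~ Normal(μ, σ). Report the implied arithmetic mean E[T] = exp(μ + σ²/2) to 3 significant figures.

If T ~ Lognormal(μ,σ) then ln T ~ Normal(μ,σ), so the p-quantile of ln T is μ + z_p·σ.
ln(3100) = 8.039 and ln(14000) = 9.547; z_{0.21} = -0.8064, z_{0.91} = 1.341.
σ = (9.547 − 8.039)/(1.341 − (-0.8064)) = 0.702.
μ = 8.039 − (-0.8064)·0.702 = 8.605.
E[T] = exp(μ + σ²/2) = exp(8.605 + 0.2465) = 6990 hours.

E[T] ≈ 6990 hours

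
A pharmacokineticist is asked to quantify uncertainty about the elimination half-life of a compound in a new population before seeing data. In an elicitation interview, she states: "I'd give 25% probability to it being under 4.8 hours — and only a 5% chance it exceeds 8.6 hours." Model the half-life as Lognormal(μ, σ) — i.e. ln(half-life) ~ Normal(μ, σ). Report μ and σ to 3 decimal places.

μ ≈ 1.738, σ ≈ 0.251

If T ~ Lognormal(μ,σ) then ln T ~ Normal(μ,σ), so the p-quantile of ln T is μ + z_p·σ.
ln(4.8) = 1.569 and ln(8.6) = 2.152; z_{0.25} = -0.6745, z_{0.95} = 1.645.
σ = (2.152 − 1.569)/(1.645 − (-0.6745)) = 0.251.
μ = 1.569 − (-0.6745)·0.251 = 1.738.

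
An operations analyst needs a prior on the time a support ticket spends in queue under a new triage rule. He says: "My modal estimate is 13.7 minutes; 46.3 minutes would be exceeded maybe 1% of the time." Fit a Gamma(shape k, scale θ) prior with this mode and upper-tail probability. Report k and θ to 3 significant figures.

k ≈ 3.95, θ ≈ 4.65

Gamma(k,θ) with k>1 has mode (k−1)θ, so θ = 13.7/(k−1).
Need P(X < 46.3) = 0.99 with θ tied to k this way. Start at k = 2, θ = 13.7: P(X<46.3) ≈ 0.851.
Too low — raise k to concentrate. Iterating converges to k ≈ 3.95.
Then θ = 13.7/(3.95−1) ≈ 4.65.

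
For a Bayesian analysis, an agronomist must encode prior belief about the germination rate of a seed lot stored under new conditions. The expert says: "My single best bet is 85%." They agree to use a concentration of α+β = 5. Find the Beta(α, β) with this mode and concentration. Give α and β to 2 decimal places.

α = 3.55, β = 1.45

For α,β > 1 the Beta mode is (α−1)/(α+β−2). With α+β = 5, the mode is (α−1)/3.
Set (α−1)/3 = 0.85 → α = 1 + 0.85·3 = 3.55.
β = 5 − α = 1.45.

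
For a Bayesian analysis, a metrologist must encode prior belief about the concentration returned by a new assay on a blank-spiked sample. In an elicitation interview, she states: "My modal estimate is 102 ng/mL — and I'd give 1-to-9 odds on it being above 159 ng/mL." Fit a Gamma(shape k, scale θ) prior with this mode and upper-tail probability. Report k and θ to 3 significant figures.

k ≈ 10.5, θ ≈ 10.7

Gamma(k,θ) with k>1 has mode (k−1)θ, so θ = 102/(k−1).
Need P(X < 159) = 0.9 with θ tied to k this way. Start at k = 2, θ = 102: P(X<159) ≈ 0.462.
Too low — raise k to concentrate. Iterating converges to k ≈ 10.5.
Then θ = 102/(10.5−1) ≈ 10.7.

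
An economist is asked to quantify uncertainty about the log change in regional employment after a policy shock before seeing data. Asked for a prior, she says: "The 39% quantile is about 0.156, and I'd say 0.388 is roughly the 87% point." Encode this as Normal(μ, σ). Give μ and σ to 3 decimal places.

μ = 0.202, σ = 0.165

The p-quantile of Normal(μ,σ) is μ + z_p·σ, with z_{0.39} = -0.2793 and z_{0.87} = 1.126.
Eliminate σ: μ = (z₂·x₁ − z₁·x₂)/(z₂ − z₁) = (1.126·0.156 − (-0.2793)·0.388)/1.406 = 0.202.
Then σ = (x₂ − x₁)/(z₂ − z₁) = (0.388 − 0.156)/1.406 = 0.165.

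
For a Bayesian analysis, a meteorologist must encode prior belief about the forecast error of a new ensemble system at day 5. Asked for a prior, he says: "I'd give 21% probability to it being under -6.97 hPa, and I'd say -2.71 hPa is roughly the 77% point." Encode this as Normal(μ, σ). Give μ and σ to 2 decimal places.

μ = -4.75, σ = 2.76

The p-quantile of Normal(μ,σ) is μ + z_p·σ, with z_{0.21} = -0.8064 and z_{0.77} = 0.7388.
Eliminate σ: μ = (z₂·x₁ − z₁·x₂)/(z₂ − z₁) = (0.7388·-6.97 − (-0.8064)·-2.71)/1.545 = -4.75.
Then σ = (x₂ − x₁)/(z₂ − z₁) = (-2.71 − -6.97)/1.545 = 2.76.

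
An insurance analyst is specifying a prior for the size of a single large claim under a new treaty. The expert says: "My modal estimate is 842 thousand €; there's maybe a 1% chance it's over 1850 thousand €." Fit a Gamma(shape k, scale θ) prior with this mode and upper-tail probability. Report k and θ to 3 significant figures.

k ≈ 8.78, θ ≈ 108

Gamma(k,θ) with k>1 has mode (k−1)θ, so θ = 842/(k−1).
Need P(X < 1850) = 0.99 with θ tied to k this way. Start at k = 2, θ = 842: P(X<1850) ≈ 0.645.
Too low — raise k to concentrate. Iterating converges to k ≈ 8.78.
Then θ = 842/(8.78−1) ≈ 108.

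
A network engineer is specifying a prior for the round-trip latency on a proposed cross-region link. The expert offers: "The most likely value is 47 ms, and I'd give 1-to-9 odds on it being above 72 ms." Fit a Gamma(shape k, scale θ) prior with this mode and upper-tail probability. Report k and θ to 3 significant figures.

Gamma(k,θ) with k>1 has mode (k−1)θ, so θ = 47/(k−1).
Need P(X < 72) = 0.9 with θ tied to k this way. Start at k = 2, θ = 47: P(X<72) ≈ 0.453.
Too low — raise k to concentrate. Iterating converges to k ≈ 11.3.
Then θ = 47/(11.3−1) ≈ 4.58.

k ≈ 11.3, θ ≈ 4.58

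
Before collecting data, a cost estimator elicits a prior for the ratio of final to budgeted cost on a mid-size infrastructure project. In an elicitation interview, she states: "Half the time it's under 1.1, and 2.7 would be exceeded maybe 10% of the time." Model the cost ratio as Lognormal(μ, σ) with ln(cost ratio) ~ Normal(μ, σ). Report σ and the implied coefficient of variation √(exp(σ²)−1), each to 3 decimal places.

σ ≈ 0.701, CV ≈ 0.796

If T ~ Lognormal(μ,σ) then ln T ~ Normal(μ,σ), so the p-quantile of ln T is μ + z_p·σ.
ln(1.1) = 0.09531 and ln(2.7) = 0.9933; z_{0.5} = 0, z_{0.9} = 1.282.
σ = (0.9933 − 0.09531)/(1.282 − (0)) = 0.701.
μ = 0.09531 − (0)·0.701 = 0.095.
CV = √(exp(σ²)−1) = √(exp(0.4909)−1) = 0.796.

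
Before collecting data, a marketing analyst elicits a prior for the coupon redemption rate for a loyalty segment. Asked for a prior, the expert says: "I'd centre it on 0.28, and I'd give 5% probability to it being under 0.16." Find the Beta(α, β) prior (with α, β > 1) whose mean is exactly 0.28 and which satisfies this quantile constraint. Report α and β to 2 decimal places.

With mean 0.28 fixed, write α = 0.28s, β = 0.72s where s = α+β.
Need P(θ < 0.16) = 0.05 under Beta(0.28s, 0.72s). Normal approximation: (q−m)/√(m(1−m)/s) ≈ z_{0.05} = -1.64, so s ≈ 0.28·0.72·(-1.64)²/(0.16−0.28)² = 37.9.
At s = 37.9: P(θ<0.16) ≈ 0.036. Adjusting to match 0.05 gives s ≈ 32.25.
So α = 0.28·32.25 ≈ 9.03, β = 0.72·32.25 ≈ 23.22.

α ≈ 9.03, β ≈ 23.22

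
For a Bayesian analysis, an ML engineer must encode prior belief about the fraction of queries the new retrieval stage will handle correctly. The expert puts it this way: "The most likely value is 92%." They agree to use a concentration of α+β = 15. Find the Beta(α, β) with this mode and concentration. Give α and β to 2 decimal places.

For α,β > 1 the Beta mode is (α−1)/(α+β−2). With α+β = 15, the mode is (α−1)/13.
Set (α−1)/13 = 0.92 → α = 1 + 0.92·13 = 12.96.
β = 15 − α = 2.04.

α = 12.96, β = 2.04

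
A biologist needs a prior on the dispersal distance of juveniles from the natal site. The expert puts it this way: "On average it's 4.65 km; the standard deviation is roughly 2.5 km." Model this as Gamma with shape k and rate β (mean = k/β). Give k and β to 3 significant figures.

For Gamma(k, rate β): mean = k/β, variance = k/β², so CV = 1/√k.
CV = SD/mean = 2.5/4.65 = 0.5376, hence k = 1/CV² = 3.46.
Then β = k/mean = 3.46/4.65 = 0.744.

k ≈ 3.46, β ≈ 0.744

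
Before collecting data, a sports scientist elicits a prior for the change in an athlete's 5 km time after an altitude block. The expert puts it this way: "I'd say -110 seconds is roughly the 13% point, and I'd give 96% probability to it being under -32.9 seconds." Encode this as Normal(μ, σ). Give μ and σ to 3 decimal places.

For Normal(μ,σ), the p-quantile is μ + z_p·σ. Here z_{0.13} = -1.126, z_{0.96} = 1.751.
So -110 = μ − 1.126σ and -32.9 = μ + 1.751σ.
Subtracting: σ = (-32.9 − -110)/(1.751 − (-1.126)) = 26.798.
Then μ = -110 − (-1.126)·26.798 = -79.815.

μ = -79.815, σ = 26.798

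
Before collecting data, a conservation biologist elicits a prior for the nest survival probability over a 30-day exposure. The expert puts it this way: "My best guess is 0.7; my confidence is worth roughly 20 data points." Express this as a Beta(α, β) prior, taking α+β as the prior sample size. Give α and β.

α = 14, β = 6

Under the effective-sample-size interpretation, Beta(α, β) has prior mean α/(α+β) and prior sample size α+β.
So α+β = 20 and α/(α+β) = 0.7, giving α = 0.7·20 = 14 and β = 20 − 14 = 6.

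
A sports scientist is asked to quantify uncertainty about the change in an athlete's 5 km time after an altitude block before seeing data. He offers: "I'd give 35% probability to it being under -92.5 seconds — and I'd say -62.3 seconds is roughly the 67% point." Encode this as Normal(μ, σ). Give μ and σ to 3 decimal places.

μ = -78.399, σ = 36.596

For Normal(μ,σ), the p-quantile is μ + z_p·σ. Here z_{0.35} = -0.3853, z_{0.67} = 0.4399.
So -92.5 = μ − 0.3853σ and -62.3 = μ + 0.4399σ.
Subtracting: σ = (-62.3 − -92.5)/(0.4399 − (-0.3853)) = 36.596.
Then μ = -92.5 − (-0.3853)·36.596 = -78.399.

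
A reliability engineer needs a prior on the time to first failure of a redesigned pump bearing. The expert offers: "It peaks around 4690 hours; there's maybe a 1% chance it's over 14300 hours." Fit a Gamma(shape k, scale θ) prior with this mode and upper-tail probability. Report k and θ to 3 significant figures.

Gamma(k,θ) with k>1 has mode (k−1)θ, so θ = 4690/(k−1).
Need P(X < 14300) = 0.99 with θ tied to k this way. Start at k = 2, θ = 4690: P(X<14300) ≈ 0.808.
Too low — raise k to concentrate. Iterating converges to k ≈ 4.61.
Then θ = 4690/(4.61−1) ≈ 1300.

k ≈ 4.61, θ ≈ 1300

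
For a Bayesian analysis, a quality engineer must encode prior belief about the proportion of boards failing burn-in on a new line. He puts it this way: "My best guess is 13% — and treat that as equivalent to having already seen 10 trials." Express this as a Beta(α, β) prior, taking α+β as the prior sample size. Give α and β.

α = 1.3, β = 8.7

Under the effective-sample-size interpretation, Beta(α, β) has prior mean α/(α+β) and prior sample size α+β.
So α+β = 10 and α/(α+β) = 0.13, giving α = 0.13·10 = 1.3 and β = 10 − 1.3 = 8.7.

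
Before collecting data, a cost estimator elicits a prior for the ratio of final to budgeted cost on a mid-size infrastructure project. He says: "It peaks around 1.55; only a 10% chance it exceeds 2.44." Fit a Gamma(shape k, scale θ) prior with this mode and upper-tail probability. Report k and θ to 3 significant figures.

Gamma(k,θ) with k>1 has mode (k−1)θ, so θ = 1.55/(k−1).
Need P(X < 2.44) = 0.9 with θ tied to k this way. Start at k = 2, θ = 1.55: P(X<2.44) ≈ 0.467.
Too low — raise k to concentrate. Iterating converges to k ≈ 10.1.
Then θ = 1.55/(10.1−1) ≈ 0.17.

k ≈ 10.1, θ ≈ 0.17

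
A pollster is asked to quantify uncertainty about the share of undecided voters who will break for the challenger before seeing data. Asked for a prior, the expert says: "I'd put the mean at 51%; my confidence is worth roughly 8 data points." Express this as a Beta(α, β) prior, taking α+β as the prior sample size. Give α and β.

α = 4.08, β = 3.92

Under the effective-sample-size interpretation, Beta(α, β) has prior mean α/(α+β) and prior sample size α+β.
So α+β = 8 and α/(α+β) = 0.51, giving α = 0.51·8 = 4.08 and β = 8 − 4.08 = 3.92.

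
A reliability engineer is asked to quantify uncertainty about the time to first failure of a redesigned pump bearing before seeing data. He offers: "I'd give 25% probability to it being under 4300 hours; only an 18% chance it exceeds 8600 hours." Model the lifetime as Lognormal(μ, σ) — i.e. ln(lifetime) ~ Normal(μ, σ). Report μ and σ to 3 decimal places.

If T ~ Lognormal(μ,σ) then ln T ~ Normal(μ,σ), so the p-quantile of ln T is μ + z_p·σ.
ln(4300) = 8.366 and ln(8600) = 9.06; z_{0.25} = -0.6745, z_{0.82} = 0.9154.
σ = (9.06 − 8.366)/(0.9154 − (-0.6745)) = 0.436.
μ = 8.366 − (-0.6745)·0.436 = 8.660.

μ ≈ 8.660, σ ≈ 0.436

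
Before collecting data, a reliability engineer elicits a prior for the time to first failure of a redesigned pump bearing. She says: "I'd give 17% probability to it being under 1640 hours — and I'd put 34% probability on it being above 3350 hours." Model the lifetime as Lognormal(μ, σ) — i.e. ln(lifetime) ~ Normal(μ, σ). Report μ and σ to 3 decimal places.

If T ~ Lognormal(μ,σ) then ln T ~ Normal(μ,σ), so the p-quantile of ln T is μ + z_p·σ.
ln(1640) = 7.402 and ln(3350) = 8.117; z_{0.17} = -0.9542, z_{0.66} = 0.4125.
σ = (8.117 − 7.402)/(0.4125 − (-0.9542)) = 0.523.
μ = 7.402 − (-0.9542)·0.523 = 7.901.

μ ≈ 7.901, σ ≈ 0.523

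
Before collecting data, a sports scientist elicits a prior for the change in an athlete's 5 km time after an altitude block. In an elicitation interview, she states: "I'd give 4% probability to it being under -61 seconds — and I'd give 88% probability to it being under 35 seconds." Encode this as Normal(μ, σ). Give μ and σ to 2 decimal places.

The p-quantile of Normal(μ,σ) is μ + z_p·σ, with z_{0.04} = -1.751 and z_{0.88} = 1.175.
Eliminate σ: μ = (z₂·x₁ − z₁·x₂)/(z₂ − z₁) = (1.175·-61 − (-1.751)·35)/2.926 = -3.55.
Then σ = (x₂ − x₁)/(z₂ − z₁) = (35 − -61)/2.926 = 32.81.

μ = -3.55, σ = 32.81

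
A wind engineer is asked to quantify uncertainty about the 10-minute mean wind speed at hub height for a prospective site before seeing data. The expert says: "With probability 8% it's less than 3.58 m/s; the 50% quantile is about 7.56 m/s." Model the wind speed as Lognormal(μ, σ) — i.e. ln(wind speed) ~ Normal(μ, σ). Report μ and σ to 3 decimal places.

If T ~ Lognormal(μ,σ) then ln T ~ Normal(μ,σ), so the p-quantile of ln T is μ + z_p·σ.
ln(3.58) = 1.275 and ln(7.56) = 2.023; z_{0.08} = -1.405, z_{0.5} = 0.
σ = (2.023 − 1.275)/(0 − (-1.405)) = 0.532.
μ = 1.275 − (-1.405)·0.532 = 2.023.

μ ≈ 2.023, σ ≈ 0.532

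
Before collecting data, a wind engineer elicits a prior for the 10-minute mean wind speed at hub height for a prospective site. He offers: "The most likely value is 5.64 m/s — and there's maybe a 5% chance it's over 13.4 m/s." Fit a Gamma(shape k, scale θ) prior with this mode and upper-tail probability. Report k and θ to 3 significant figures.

k ≈ 4.65, θ ≈ 1.55

Gamma(k,θ) with k>1 has mode (k−1)θ, so θ = 5.64/(k−1).
Need P(X < 13.4) = 0.95 with θ tied to k this way. Start at k = 2, θ = 5.64: P(X<13.4) ≈ 0.686.
Too low — raise k to concentrate. Iterating converges to k ≈ 4.65.
Then θ = 5.64/(4.65−1) ≈ 1.55.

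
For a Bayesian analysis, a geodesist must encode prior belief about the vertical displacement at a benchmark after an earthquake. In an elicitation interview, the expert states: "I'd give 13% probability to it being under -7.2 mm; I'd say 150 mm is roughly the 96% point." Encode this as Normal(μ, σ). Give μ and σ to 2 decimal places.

μ = 54.34, σ = 54.64

For Normal(μ,σ), the p-quantile is μ + z_p·σ. Here z_{0.13} = -1.126, z_{0.96} = 1.751.
So -7.2 = μ − 1.126σ and 150 = μ + 1.751σ.
Subtracting: σ = (150 − -7.2)/(1.751 − (-1.126)) = 54.64.
Then μ = -7.2 − (-1.126)·54.64 = 54.34.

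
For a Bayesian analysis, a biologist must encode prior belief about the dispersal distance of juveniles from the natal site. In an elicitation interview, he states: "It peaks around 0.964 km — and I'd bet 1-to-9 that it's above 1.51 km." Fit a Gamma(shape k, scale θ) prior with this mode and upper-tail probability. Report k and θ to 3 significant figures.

Gamma(k,θ) with k>1 has mode (k−1)θ, so θ = 0.964/(k−1).
Need P(X < 1.51) = 0.9 with θ tied to k this way. Start at k = 2, θ = 0.964: P(X<1.51) ≈ 0.464.
Too low — raise k to concentrate. Iterating converges to k ≈ 10.3.
Then θ = 0.964/(10.3−1) ≈ 0.104.

k ≈ 10.3, θ ≈ 0.104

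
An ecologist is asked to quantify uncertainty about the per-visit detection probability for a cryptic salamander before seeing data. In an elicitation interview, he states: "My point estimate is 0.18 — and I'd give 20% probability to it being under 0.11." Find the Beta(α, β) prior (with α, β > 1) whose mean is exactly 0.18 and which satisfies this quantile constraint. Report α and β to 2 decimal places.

α ≈ 3.98, β ≈ 18.13

With mean 0.18 fixed, write α = 0.18s, β = 0.82s where s = α+β.
Need P(θ < 0.11) = 0.2 under Beta(0.18s, 0.82s). Normal approximation: (q−m)/√(m(1−m)/s) ≈ z_{0.2} = -0.842, so s ≈ 0.18·0.82·(-0.842)²/(0.11−0.18)² = 21.3.
At s = 21.3: P(θ<0.11) ≈ 0.206. Adjusting to match 0.2 gives s ≈ 22.11.
So α = 0.18·22.11 ≈ 3.98, β = 0.82·22.11 ≈ 18.13.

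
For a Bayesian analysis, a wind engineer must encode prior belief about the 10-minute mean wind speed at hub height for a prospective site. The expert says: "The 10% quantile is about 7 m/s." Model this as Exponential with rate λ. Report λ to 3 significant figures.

λ ≈ 0.0151

P(T < 7.0) = 1 − e^(−λ·7.0) = 0.1, so λ = −ln(1−0.1)/7.0 = −ln(0.9)/7.0 = 0.0151.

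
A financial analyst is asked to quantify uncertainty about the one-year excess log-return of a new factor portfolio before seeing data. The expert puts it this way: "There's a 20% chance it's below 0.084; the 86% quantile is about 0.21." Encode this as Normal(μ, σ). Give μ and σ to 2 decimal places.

The p-quantile of Normal(μ,σ) is μ + z_p·σ, with z_{0.2} = -0.8416 and z_{0.86} = 1.08.
Eliminate σ: μ = (z₂·x₁ − z₁·x₂)/(z₂ − z₁) = (1.08·0.084 − (-0.8416)·0.21)/1.922 = 0.14.
Then σ = (x₂ − x₁)/(z₂ − z₁) = (0.21 − 0.084)/1.922 = 0.07.

μ = 0.14, σ = 0.07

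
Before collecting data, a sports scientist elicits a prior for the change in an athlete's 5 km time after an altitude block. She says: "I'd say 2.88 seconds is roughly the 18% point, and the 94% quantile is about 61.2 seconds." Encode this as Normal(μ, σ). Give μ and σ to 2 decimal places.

The p-quantile of Normal(μ,σ) is μ + z_p·σ, with z_{0.18} = -0.9154 and z_{0.94} = 1.555.
Eliminate σ: μ = (z₂·x₁ − z₁·x₂)/(z₂ − z₁) = (1.555·2.88 − (-0.9154)·61.2)/2.47 = 24.49.
Then σ = (x₂ − x₁)/(z₂ − z₁) = (61.2 − 2.88)/2.47 = 23.61.

μ = 24.49, σ = 23.61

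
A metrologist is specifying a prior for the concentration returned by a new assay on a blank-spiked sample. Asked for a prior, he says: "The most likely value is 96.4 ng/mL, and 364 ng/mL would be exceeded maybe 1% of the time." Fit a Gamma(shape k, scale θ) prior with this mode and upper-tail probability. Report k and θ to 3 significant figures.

k ≈ 3.41, θ ≈ 40.1

Gamma(k,θ) with k>1 has mode (k−1)θ, so θ = 96.4/(k−1).
Need P(X < 364) = 0.99 with θ tied to k this way. Start at k = 2, θ = 96.4: P(X<364) ≈ 0.891.
Too low — raise k to concentrate. Iterating converges to k ≈ 3.41.
Then θ = 96.4/(3.41−1) ≈ 40.1.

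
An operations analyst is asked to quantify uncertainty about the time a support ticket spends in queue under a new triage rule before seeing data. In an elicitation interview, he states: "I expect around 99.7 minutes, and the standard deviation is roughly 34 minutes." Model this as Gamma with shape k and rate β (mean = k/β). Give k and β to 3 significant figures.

k ≈ 8.6, β ≈ 0.0862

For Gamma(k, rate β): mean = k/β, variance = k/β², so CV = 1/√k.
CV = SD/mean = 34/99.7 = 0.341, hence k = 1/CV² = 8.6.
Then β = k/mean = 8.6/99.7 = 0.0862.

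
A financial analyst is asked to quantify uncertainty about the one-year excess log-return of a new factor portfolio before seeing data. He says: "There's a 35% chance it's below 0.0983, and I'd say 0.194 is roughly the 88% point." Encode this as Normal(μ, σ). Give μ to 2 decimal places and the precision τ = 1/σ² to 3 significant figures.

μ = 0.12, τ = 266

The p-quantile of Normal(μ,σ) is μ + z_p·σ, with z_{0.35} = -0.3853 and z_{0.88} = 1.175.
Eliminate σ: μ = (z₂·x₁ − z₁·x₂)/(z₂ − z₁) = (1.175·0.0983 − (-0.3853)·0.194)/1.56 = 0.12.
Then σ = (x₂ − x₁)/(z₂ − z₁) = (0.194 − 0.0983)/1.56 = 0.06.
Precision τ = 1/σ² = 1/0.06133² = 266.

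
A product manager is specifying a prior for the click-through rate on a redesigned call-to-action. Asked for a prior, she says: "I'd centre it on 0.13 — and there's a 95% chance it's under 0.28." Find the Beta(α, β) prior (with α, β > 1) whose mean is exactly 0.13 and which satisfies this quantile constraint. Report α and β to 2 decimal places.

α ≈ 2.25, β ≈ 15.07

With mean 0.13 fixed, write α = 0.13s, β = 0.87s where s = α+β.
Need P(θ < 0.28) = 0.95 under Beta(0.13s, 0.87s). Normal approximation: (q−m)/√(m(1−m)/s) ≈ z_{0.95} = 1.64, so s ≈ 0.13·0.87·(1.64)²/(0.28−0.13)² = 13.6.
At s = 13.6: P(θ<0.28) ≈ 0.932. Adjusting to match 0.95 gives s ≈ 17.32.
So α = 0.13·17.32 ≈ 2.25, β = 0.87·17.32 ≈ 15.07.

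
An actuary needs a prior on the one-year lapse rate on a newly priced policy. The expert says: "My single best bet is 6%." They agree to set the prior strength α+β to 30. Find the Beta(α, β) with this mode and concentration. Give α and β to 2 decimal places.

For α,β > 1 the Beta mode is (α−1)/(α+β−2). With α+β = 30, the mode is (α−1)/28.
Set (α−1)/28 = 0.06 → α = 1 + 0.06·28 = 2.68.
β = 30 − α = 27.32.

α = 2.68, β = 27.32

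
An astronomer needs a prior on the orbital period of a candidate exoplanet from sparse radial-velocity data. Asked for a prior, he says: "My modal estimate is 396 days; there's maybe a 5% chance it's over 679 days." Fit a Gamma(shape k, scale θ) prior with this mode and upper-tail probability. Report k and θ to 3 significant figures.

Gamma(k,θ) with k>1 has mode (k−1)θ, so θ = 396/(k−1).
Need P(X < 679) = 0.95 with θ tied to k this way. Start at k = 2, θ = 396: P(X<679) ≈ 0.511.
Too low — raise k to concentrate. Iterating converges to k ≈ 10.6.
Then θ = 396/(10.6−1) ≈ 41.2.

k ≈ 10.6, θ ≈ 41.2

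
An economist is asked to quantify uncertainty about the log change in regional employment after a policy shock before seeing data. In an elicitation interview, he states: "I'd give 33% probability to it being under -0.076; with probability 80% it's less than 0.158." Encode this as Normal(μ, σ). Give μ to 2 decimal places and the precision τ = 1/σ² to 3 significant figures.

For Normal(μ,σ), the p-quantile is μ + z_p·σ. Here z_{0.33} = -0.4399, z_{0.8} = 0.8416.
So -0.076 = μ − 0.4399σ and 0.158 = μ + 0.8416σ.
Subtracting: σ = (0.158 − -0.076)/(0.8416 − (-0.4399)) = 0.18.
Then μ = -0.076 − (-0.4399)·0.18 = 0.00.
Precision τ = 1/σ² = 1/0.1826² = 30.

μ = 0.00, τ = 30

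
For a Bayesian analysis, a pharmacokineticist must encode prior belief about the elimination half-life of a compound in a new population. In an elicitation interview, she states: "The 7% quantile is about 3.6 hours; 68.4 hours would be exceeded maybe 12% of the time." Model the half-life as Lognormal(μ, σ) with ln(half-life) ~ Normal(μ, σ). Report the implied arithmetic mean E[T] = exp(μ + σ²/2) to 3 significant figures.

If T ~ Lognormal(μ,σ) then ln T ~ Normal(μ,σ), so the p-quantile of ln T is μ + z_p·σ.
ln(3.6) = 1.281 and ln(68.4) = 4.225; z_{0.07} = -1.476, z_{0.88} = 1.175.
σ = (4.225 − 1.281)/(1.175 − (-1.476)) = 1.111.
μ = 1.281 − (-1.476)·1.111 = 2.920.
E[T] = exp(μ + σ²/2) = exp(2.920 + 0.6169) = 34.4 hours.

E[T] ≈ 34.4 hours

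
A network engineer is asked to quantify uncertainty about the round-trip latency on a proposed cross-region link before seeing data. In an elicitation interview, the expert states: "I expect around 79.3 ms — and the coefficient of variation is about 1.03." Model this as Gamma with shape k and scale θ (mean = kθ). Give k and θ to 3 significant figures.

k ≈ 0.943, θ ≈ 84.1

For Gamma(k, scale θ): mean = kθ, variance = kθ², so CV = 1/√k.
CV = 1.03, hence k = 1/CV² = 0.943.
Then θ = mean/k = 79.3/0.943 = 84.1.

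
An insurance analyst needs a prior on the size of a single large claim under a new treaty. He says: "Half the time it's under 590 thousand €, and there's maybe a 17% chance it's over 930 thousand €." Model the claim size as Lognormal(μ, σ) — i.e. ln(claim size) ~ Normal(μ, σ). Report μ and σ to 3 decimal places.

μ ≈ 6.380, σ ≈ 0.477

If T ~ Lognormal(μ,σ) then ln T ~ Normal(μ,σ), so the p-quantile of ln T is μ + z_p·σ.
ln(590) = 6.38 and ln(930) = 6.835; z_{0.5} = 0, z_{0.83} = 0.9542.
σ = (6.835 − 6.38)/(0.9542 − (0)) = 0.477.
μ = 6.38 − (0)·0.477 = 6.380.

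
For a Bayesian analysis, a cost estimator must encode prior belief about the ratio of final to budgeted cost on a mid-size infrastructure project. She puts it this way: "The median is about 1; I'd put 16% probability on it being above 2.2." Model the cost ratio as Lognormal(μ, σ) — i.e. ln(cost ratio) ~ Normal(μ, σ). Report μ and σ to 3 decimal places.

If T ~ Lognormal(μ,σ) then ln T ~ Normal(μ,σ), so the p-quantile of ln T is μ + z_p·σ.
ln(1) = 0 and ln(2.2) = 0.7885; z_{0.5} = 0, z_{0.84} = 0.9945.
σ = (0.7885 − 0)/(0.9945 − (0)) = 0.793.
μ = 0 − (0)·0.793 = 0.000.

μ ≈ 0.000, σ ≈ 0.793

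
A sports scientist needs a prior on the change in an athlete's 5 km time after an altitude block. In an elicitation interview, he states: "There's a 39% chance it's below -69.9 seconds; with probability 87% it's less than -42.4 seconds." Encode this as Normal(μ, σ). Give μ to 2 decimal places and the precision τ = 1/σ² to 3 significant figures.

For Normal(μ,σ), the p-quantile is μ + z_p·σ. Here z_{0.39} = -0.2793, z_{0.87} = 1.126.
So -69.9 = μ − 0.2793σ and -42.4 = μ + 1.126σ.
Subtracting: σ = (-42.4 − -69.9)/(1.126 − (-0.2793)) = 19.56.
Then μ = -69.9 − (-0.2793)·19.56 = -64.44.
Precision τ = 1/σ² = 1/19.56² = 0.00261.

μ = -64.44, τ = 0.00261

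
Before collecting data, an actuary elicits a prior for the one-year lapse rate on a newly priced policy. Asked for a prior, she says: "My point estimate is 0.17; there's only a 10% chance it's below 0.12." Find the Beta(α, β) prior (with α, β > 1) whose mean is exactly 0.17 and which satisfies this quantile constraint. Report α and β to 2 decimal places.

α ≈ 14.54, β ≈ 70.97

With mean 0.17 fixed, write α = 0.17s, β = 0.83s where s = α+β.
Need P(θ < 0.12) = 0.1 under Beta(0.17s, 0.83s). Normal approximation: (q−m)/√(m(1−m)/s) ≈ z_{0.1} = -1.28, so s ≈ 0.17·0.83·(-1.28)²/(0.12−0.17)² = 92.7.
At s = 92.7: P(θ<0.12) ≈ 0.090. Adjusting to match 0.1 gives s ≈ 85.51.
So α = 0.17·85.51 ≈ 14.54, β = 0.83·85.51 ≈ 70.97.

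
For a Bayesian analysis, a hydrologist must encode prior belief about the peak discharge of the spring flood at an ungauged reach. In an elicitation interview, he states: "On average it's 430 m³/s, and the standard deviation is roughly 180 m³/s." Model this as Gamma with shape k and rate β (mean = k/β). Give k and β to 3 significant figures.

For Gamma(k, rate β): mean = k/β, variance = k/β², so CV = 1/√k.
CV = SD/mean = 180/430 = 0.4186, hence k = 1/CV² = 5.71.
Then β = k/mean = 5.71/430 = 0.0133.

k ≈ 5.71, β ≈ 0.0133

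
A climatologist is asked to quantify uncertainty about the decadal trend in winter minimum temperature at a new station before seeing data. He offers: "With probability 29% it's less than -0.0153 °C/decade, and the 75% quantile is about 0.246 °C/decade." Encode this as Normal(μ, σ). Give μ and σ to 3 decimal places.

For Normal(μ,σ), the p-quantile is μ + z_p·σ. Here z_{0.29} = -0.5534, z_{0.75} = 0.6745.
So -0.0153 = μ − 0.5534σ and 0.246 = μ + 0.6745σ.
Subtracting: σ = (0.246 − -0.0153)/(0.6745 − (-0.5534)) = 0.213.
Then μ = -0.0153 − (-0.5534)·0.213 = 0.102.

μ = 0.102, σ = 0.213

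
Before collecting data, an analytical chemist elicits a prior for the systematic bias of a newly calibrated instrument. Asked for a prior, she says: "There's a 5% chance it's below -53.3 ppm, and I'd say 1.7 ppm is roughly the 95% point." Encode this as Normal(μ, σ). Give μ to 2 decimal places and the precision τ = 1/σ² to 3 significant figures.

For Normal(μ,σ), the p-quantile is μ + z_p·σ. Here z_{0.05} = -1.645, z_{0.95} = 1.645.
So -53.3 = μ − 1.645σ and 1.7 = μ + 1.645σ.
Subtracting: σ = (1.7 − -53.3)/(1.645 − (-1.645)) = 16.72.
Then μ = -53.3 − (-1.645)·16.72 = -25.80.
Precision τ = 1/σ² = 1/16.72² = 0.00358.

μ = -25.80, τ = 0.00358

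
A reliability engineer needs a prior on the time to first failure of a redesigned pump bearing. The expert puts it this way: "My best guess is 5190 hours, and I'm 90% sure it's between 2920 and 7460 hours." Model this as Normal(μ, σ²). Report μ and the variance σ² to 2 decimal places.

A symmetric 90% interval runs μ ± z·σ with z = 1.645.
Half-width = 2270, so σ = 2270/1.645 = 1380.062 and σ² = 1904571.15.
μ is the stated best guess, 5190.00.

μ = 5190.00, σ² = 1904571.15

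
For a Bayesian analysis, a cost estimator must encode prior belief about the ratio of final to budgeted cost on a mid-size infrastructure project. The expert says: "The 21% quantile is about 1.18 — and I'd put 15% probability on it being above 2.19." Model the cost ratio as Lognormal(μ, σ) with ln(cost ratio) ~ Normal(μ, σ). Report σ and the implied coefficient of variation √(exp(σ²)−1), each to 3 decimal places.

If T ~ Lognormal(μ,σ) then ln T ~ Normal(μ,σ), so the p-quantile of ln T is μ + z_p·σ.
ln(1.18) = 0.1655 and ln(2.19) = 0.7839; z_{0.21} = -0.8064, z_{0.85} = 1.036.
σ = (0.7839 − 0.1655)/(1.036 − (-0.8064)) = 0.336.
μ = 0.1655 − (-0.8064)·0.336 = 0.436.
CV = √(exp(σ²)−1) = √(exp(0.1126)−1) = 0.345.

σ ≈ 0.336, CV ≈ 0.345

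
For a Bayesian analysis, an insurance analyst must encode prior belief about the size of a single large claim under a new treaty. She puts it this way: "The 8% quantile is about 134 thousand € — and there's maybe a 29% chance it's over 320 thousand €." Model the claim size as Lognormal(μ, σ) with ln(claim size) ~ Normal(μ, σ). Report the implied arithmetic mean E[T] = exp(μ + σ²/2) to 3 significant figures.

If T ~ Lognormal(μ,σ) then ln T ~ Normal(μ,σ), so the p-quantile of ln T is μ + z_p·σ.
ln(134) = 4.898 and ln(320) = 5.768; z_{0.08} = -1.405, z_{0.71} = 0.5534.
σ = (5.768 − 4.898)/(0.5534 − (-1.405)) = 0.444.
μ = 4.898 − (-1.405)·0.444 = 5.522.
E[T] = exp(μ + σ²/2) = exp(5.522 + 0.0988) = 276 thousand €.

E[T] ≈ 276 thousand €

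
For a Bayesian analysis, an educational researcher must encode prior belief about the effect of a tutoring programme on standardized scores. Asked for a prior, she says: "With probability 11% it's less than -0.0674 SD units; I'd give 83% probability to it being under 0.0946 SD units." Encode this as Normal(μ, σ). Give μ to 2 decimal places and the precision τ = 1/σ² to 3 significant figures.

For Normal(μ,σ), the p-quantile is μ + z_p·σ. Here z_{0.11} = -1.227, z_{0.83} = 0.9542.
So -0.0674 = μ − 1.227σ and 0.0946 = μ + 0.9542σ.
Subtracting: σ = (0.0946 − -0.0674)/(0.9542 − (-1.227)) = 0.07.
Then μ = -0.0674 − (-1.227)·0.07 = 0.02.
Precision τ = 1/σ² = 1/0.07429² = 181.

μ = 0.02, τ = 181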